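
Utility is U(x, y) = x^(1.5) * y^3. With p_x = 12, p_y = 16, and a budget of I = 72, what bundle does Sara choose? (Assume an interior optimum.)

x* = 2, y* = 3

MU_x = 1.5·√x·y^3 and MU_y = 3·x^(1.5)·y^2.
MRS = MU_x/MU_y = (0.5)·y/x.
Tangency: set MRS = p_x/p_y = 12/16 = 0.75.
So (0.5)·y/x = 0.75, i.e. y = 1.5·x.
Substitute into the budget 12·x + 16·y = 72: 36·x = 72, so x* = 2.
Then y* = 1.5·2 = 3.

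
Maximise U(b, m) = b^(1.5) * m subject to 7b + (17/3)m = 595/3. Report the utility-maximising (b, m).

b* = 17, m* = 14

MU_b = 1.5·√b·m and MU_m = b^(1.5).
MRS = MU_b/MU_m = (1.5)·m/b.
Tangency: set MRS = p_b/p_m = 7/(17/3) = 21/17.
So (1.5)·m/b = 21/17, i.e. m = (14/17)·b.
Substitute into the budget 7·b + (17/3)·m = 595/3: (35/3)·b = 595/3, so b* = 17.
Then m* = (14/17)·17 = 14.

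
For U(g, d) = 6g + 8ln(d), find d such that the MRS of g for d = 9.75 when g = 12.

MU_g = 6, MU_d = 8/d.
MRS = 6 ÷ (8/d).
MRS depends only on d: 0.75·d = 9.75 ⇒ d = 9.75/0.75 = 13.

d = 13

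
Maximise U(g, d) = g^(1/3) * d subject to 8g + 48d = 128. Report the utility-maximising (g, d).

g* = 4, d* = 2

MU_g = 1/3·g^(-2/3)·d and MU_d = g^(1/3).
MRS = MU_g/MU_d = (1/3)·d/g.
Tangency: set MRS = p_g/p_d = 8/48 = 1/6.
So (1/3)·d/g = 1/6, i.e. d = 0.5·g.
Substitute into the budget 8·g + 48·d = 128: 32·g = 128, so g* = 4.
Then d* = 0.5·4 = 2.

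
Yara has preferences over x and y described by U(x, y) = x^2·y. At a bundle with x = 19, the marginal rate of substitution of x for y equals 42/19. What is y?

y = 21

MU_x = 2·x·y and MU_y = x^2.
MRS = MU_x/MU_y = (2/1)·y/x.
Substitute x = 19: MRS = y/9.5. Setting y/9.5 = 42/19 gives y = (42/19)·9.5 = 21.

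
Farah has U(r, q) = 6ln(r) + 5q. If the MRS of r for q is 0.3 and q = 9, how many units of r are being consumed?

r = 4

MU_r = 6/r, MU_q = 5.
MRS = 6/r ÷ 5.
MRS depends only on r: 1.2/r = 0.3 ⇒ r = 1.2/0.3 = 4.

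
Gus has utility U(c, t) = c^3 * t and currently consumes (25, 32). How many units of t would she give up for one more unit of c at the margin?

MRS = 96/25

MU_c = 3·c^2·t and MU_t = c^3.
MRS = MU_c/MU_t = (3/1)·t/c.
At (25, 32): MRS = 96/25.
So at (25, 32) the consumer would give up 96/25 units of t for one more unit of c.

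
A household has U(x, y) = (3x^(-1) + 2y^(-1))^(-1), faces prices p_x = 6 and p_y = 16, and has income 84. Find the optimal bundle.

x* = 6, y* = 3

For CES with ρ = -1, MRS = (3/2)·(y/x)^2.
Tangency: set MRS = p_x/p_y = 6/16 = 0.375.
So (y/x)^2 = 0.25; taking the square root, y/x = 0.5, i.e. y = 0.5·x.
Substitute into the budget 6·x + 16·y = 84: 14·x = 84, so x* = 6 and y* = 0.5·6 = 3.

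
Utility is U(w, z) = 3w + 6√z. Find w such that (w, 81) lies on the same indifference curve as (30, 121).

w = 34

U(30, 121) = 156.
Set U(w, 81) = 156 and solve.
With z = 81: √81 = 9, so 3w = 156 − 6·9 = 102 and w = 34.
Check: U(34, 81) = 156.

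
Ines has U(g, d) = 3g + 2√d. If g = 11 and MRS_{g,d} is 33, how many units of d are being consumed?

d = 121

MU_g = 3, MU_d = 2/(2√d).
MRS = 3 ÷ (2/(2√d)).
MRS depends only on d: 3·√d = 33 ⇒ √d = 33/3 = 11 ⇒ d = 121.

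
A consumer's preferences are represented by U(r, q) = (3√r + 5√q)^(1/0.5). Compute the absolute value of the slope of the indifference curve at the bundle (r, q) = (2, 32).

MRS = 2.4

For CES with ρ = 0.5, MRS = (3/5)·√(q/r).
At (2, 32): MRS = 2.4.
The indifference curve has slope −2.4 at this bundle.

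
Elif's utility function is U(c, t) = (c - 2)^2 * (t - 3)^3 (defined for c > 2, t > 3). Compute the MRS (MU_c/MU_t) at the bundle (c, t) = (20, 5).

MU_c = 2·(c−2)·(t−3)^3, MU_t = 3·(c−2)^2·(t−3)^2.
MRS = (2/3)·(t−3)/(c−2).
At (20, 5): MRS = 2/27.
The indifference curve has slope −2/27 at this bundle.

MRS = 2/27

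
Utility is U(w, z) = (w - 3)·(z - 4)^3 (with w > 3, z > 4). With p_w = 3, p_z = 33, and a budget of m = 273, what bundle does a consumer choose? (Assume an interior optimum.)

MU_w = (z−4)^3, MU_z = 3·(w−3)·(z−4)^2.
MRS = (1/3)·(z−4)/(w−3).
Tangency: set MRS = p_w/p_z = 3/33 = 1/11.
So (1/3)·(z − 4)/(w − 3) = 1/11, i.e. (z − 4) = (3/11)·(w − 3).
Rewrite the budget in excess-of-subsistence terms: 3·(w − 3) + 33·(z − 4) = 273 − 3·3 − 33·4 = 132.
Substituting, 12·(w − 3) = 132, so w − 3 = 11 and w* = 14.
Then z − 4 = (3/11)·11 = 3, so z* = 7.

w* = 14, z* = 7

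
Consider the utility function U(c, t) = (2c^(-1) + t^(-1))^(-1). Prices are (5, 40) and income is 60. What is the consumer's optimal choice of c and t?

c* = 4, t* = 1

For CES with ρ = -1, MRS = (2/1)·(t/c)^2.
Tangency: set MRS = p_c/p_t = 5/40 = 0.125.
So (t/c)^2 = 1/16; taking the square root, t/c = 0.25, i.e. t = 0.25·c.
Substitute into the budget 5·c + 40·t = 60: 15·c = 60, so c* = 4 and t* = 0.25·4 = 1.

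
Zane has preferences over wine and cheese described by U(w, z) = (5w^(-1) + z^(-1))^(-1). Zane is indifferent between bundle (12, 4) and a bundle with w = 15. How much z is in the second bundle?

U depends on (w, z) only through S = 5w^(-1) + z^(-1), so equal utility means equal S. At (12, 4): S = 2/3.
With w = 15: 5·15^(-1) = 1/3, so z^(-1) = 2/3 − 1/3 = 1/3.
Hence z = 1/(1/3) = 3.
Check: U(15, 3) = 1.5.

z = 3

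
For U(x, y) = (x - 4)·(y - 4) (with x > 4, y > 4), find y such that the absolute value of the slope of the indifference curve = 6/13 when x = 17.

y = 10

MU_x = (y−4), MU_y = (x−4).
MRS = (y−4)/(x−4).
Substitute x = 17: MRS = (y − 4)/13. Setting this equal to 6/13 gives y − 4 = (6/13)·13 = 6, so y = 10.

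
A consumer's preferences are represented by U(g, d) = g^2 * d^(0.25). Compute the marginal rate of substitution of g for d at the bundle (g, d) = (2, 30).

MRS = 120

MU_g = 2·g·d^(0.25) and MU_d = 0.25·g^2·d^(-0.75).
MRS = MU_g/MU_d = (8)·d/g.
At (2, 30): MRS = 120.
So at (2, 30) the consumer would give up 120 units of d for one more unit of g.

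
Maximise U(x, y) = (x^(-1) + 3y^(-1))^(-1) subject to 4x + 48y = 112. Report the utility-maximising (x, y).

x* = 4, y* = 2

For CES with ρ = -1, MRS = (1/3)·(y/x)^2.
Tangency: set MRS = p_x/p_y = 4/48 = 1/12.
So (y/x)^2 = 0.25; taking the square root, y/x = 0.5, i.e. y = 0.5·x.
Substitute into the budget 4·x + 48·y = 112: 28·x = 112, so x* = 4 and y* = 0.5·4 = 2.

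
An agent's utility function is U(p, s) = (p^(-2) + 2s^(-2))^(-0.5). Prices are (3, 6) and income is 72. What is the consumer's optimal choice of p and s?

For CES with ρ = -2, MRS = (1/2)·(s/p)^3.
Tangency: set MRS = p_p/p_s = 3/6 = 0.5.
So (s/p)^3 = 1; taking the cube root, s/p = 1, i.e. s = p.
Substitute into the budget 3·p + 6·s = 72: 9·p = 72, so p* = 8 and s* = 8.

p* = 8, s* = 8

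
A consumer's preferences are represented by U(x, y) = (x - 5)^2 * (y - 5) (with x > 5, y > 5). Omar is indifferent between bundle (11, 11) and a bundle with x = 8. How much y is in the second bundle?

y = 29

U(11, 11) = 216.
Set U(8, y) = 216 and solve.
With x = 8: (8 − 5)^2 = 9, so (y − 5) = 216/9 = 24.
So y = 5 + 24 = 29.
Check: U(8, 29) = 216.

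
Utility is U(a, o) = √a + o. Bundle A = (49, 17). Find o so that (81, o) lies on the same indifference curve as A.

U(49, 17) = 24.
Set U(81, o) = 24 and solve.
With a = 81: √81 = 9, so o = 24 − 9 = 15.
Check: U(81, 15) = 24.

o = 15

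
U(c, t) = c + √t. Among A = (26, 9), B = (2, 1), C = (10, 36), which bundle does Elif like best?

Evaluate utility at each bundle:
U(A) = 29.000.
U(B) = 3.000.
U(C) = 16.000.
Highest utility is A, so A ≻ C ≻ B.

Bundle A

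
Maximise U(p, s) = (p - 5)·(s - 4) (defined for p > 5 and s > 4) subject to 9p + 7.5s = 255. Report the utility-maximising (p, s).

MU_p = (s−4), MU_s = (p−5).
MRS = (s−4)/(p−5).
Tangency: set MRS = p_p/p_s = 9/7.5 = 1.2.
So (s − 4)/(p − 5) = 1.2, i.e. (s − 4) = 1.2·(p − 5).
Rewrite the budget in excess-of-subsistence terms: 9·(p − 5) + 7.5·(s − 4) = 255 − 9·5 − 7.5·4 = 180.
Substituting, 18·(p − 5) = 180, so p − 5 = 10 and p* = 15.
Then s − 4 = 1.2·10 = 12, so s* = 16.

p* = 15, s* = 16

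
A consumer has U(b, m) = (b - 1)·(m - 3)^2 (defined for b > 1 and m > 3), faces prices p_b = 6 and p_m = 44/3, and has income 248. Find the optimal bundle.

MU_b = (m−3)^2, MU_m = 2·(b−1)·(m−3).
MRS = (1/2)·(m−3)/(b−1).
Tangency: set MRS = p_b/p_m = 6/(44/3) = 9/22.
So (1/2)·(m − 3)/(b − 1) = 9/22, i.e. (m − 3) = (9/11)·(b − 1).
Rewrite the budget in excess-of-subsistence terms: 6·(b − 1) + (44/3)·(m − 3) = 248 − 6·1 − (44/3)·3 = 198.
Substituting, 18·(b − 1) = 198, so b − 1 = 11 and b* = 12.
Then m − 3 = (9/11)·11 = 9, so m* = 12.

b* = 12, m* = 12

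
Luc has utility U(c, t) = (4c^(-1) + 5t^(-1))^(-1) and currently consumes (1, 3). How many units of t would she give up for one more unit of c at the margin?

MRS = 7.2

For CES with ρ = -1, MRS = (4/5)·(t/c)^2.
At (1, 3): MRS = 7.2.
So at (1, 3) the consumer would give up 7.2 units of t for one more unit of c.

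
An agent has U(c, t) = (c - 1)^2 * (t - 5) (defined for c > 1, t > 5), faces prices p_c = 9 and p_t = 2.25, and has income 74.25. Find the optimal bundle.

c* = 5, t* = 13

MU_c = 2·(c−1)·(t−5), MU_t = (c−1)^2.
MRS = (2/1)·(t−5)/(c−1).
Tangency: set MRS = p_c/p_t = 9/2.25 = 4.
So (2/1)·(t − 5)/(c − 1) = 4, i.e. (t − 5) = 2·(c − 1).
Rewrite the budget in excess-of-subsistence terms: 9·(c − 1) + 2.25·(t − 5) = 74.25 − 9·1 − 2.25·5 = 54.
Substituting, 13.5·(c − 1) = 54, so c − 1 = 4 and c* = 5.
Then t − 5 = 2·4 = 8, so t* = 13.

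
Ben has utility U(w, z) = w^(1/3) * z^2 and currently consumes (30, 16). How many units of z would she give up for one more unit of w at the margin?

MRS = 4/45

MU_w = 1/3·w^(-2/3)·z^2 and MU_z = 2·w^(1/3)·z.
MRS = MU_w/MU_z = (1/6)·z/w.
At (30, 16): MRS = 4/45.
The indifference curve has slope −4/45 at this bundle.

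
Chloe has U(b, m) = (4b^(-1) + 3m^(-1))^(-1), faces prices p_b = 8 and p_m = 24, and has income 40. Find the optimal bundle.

b* = 2, m* = 1

For CES with ρ = -1, MRS = (4/3)·(m/b)^2.
Tangency: set MRS = p_b/p_m = 8/24 = 1/3.
So (m/b)^2 = 0.25; taking the square root, m/b = 0.5, i.e. m = 0.5·b.
Substitute into the budget 8·b + 24·m = 40: 20·b = 40, so b* = 2 and m* = 0.5·2 = 1.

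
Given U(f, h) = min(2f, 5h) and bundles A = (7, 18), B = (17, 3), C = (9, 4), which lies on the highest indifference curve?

Bundle C

Evaluate utility at each bundle:
U(A) = 14.
U(B) = 15.
U(C) = 18.
Highest utility is C, so C ≻ B ≻ A.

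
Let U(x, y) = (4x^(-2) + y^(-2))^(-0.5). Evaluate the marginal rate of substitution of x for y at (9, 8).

MRS = 2048/729

For CES with ρ = -2, MRS = (4/1)·(y/x)^3.
At (9, 8): MRS = 2048/729.
The indifference curve has slope −2048/729 at this bundle.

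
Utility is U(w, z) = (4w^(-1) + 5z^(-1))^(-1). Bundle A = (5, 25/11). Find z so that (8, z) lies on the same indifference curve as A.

z = 2

U depends on (w, z) only through S = 4w^(-1) + 5z^(-1), so equal utility means equal S. At (5, 25/11): S = 3.
With w = 8: 4·8^(-1) = 0.5, so 5z^(-1) = 3 − 0.5 = 2.5, i.e. z^(-1) = 0.5.
Hence z = 1/0.5 = 2.
Check: U(8, 2) = 0.3333.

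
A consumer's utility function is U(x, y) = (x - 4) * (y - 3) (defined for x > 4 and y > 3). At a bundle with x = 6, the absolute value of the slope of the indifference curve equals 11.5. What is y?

MU_x = (y−3), MU_y = (x−4).
MRS = (y−3)/(x−4).
Substitute x = 6: MRS = (y − 3)/2. Setting this equal to 11.5 gives y − 3 = 11.5·2 = 23, so y = 26.

y = 26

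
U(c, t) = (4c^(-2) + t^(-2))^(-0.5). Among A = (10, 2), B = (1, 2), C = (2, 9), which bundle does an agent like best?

Evaluate utility at each bundle:
U(A) = 1.857.
U(B) = 0.485.
U(C) = 0.994.
Highest utility is A, so A ≻ C ≻ B.

Bundle A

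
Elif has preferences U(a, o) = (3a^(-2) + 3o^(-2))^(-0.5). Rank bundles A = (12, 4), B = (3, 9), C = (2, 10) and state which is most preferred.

Evaluate utility at each bundle:
U(A) = 2.191.
U(B) = 1.643.
U(C) = 1.132.
Highest utility is A, so A ≻ B ≻ C.

Bundle A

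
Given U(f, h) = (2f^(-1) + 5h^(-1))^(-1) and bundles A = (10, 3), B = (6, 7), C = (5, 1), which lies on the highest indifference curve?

Bundle B

Evaluate utility at each bundle:
U(A) = 0.536.
U(B) = 0.955.
U(C) = 0.185.
Highest utility is B, so B ≻ A ≻ C.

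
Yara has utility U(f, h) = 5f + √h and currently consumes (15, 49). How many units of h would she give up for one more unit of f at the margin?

MRS = 70

MU_f = 5, MU_h = 1/(2√h).
MRS = 5 ÷ (1/(2√h)).
At (15, 49): MRS = 70.
The indifference curve has slope −70 at this bundle.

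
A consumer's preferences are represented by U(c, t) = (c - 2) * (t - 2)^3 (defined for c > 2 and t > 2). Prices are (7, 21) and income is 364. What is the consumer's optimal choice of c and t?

MU_c = (t−2)^3, MU_t = 3·(c−2)·(t−2)^2.
MRS = (1/3)·(t−2)/(c−2).
Tangency: set MRS = p_c/p_t = 7/21 = 1/3.
So (1/3)·(t − 2)/(c − 2) = 1/3, i.e. (t − 2) = (c − 2).
Rewrite the budget in excess-of-subsistence terms: 7·(c − 2) + 21·(t − 2) = 364 − 7·2 − 21·2 = 308.
Substituting, 28·(c − 2) = 308, so c − 2 = 11 and c* = 13.
Then t − 2 = 11, so t* = 13.

c* = 13, t* = 13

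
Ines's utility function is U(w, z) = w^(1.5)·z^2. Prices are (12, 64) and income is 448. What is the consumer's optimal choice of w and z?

w* = 16, z* = 4

MU_w = 1.5·√w·z^2 and MU_z = 2·w^(1.5)·z.
MRS = MU_w/MU_z = (0.75)·z/w.
Tangency: set MRS = p_w/p_z = 12/64 = 3/16.
So (0.75)·z/w = 3/16, i.e. z = 0.25·w.
Substitute into the budget 12·w + 64·z = 448: 28·w = 448, so w* = 16.
Then z* = 0.25·16 = 4.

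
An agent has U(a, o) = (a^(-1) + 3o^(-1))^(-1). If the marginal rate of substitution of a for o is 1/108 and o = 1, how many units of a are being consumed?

For CES with ρ = -1, MRS = (1/3)·(o/a)^2.
Setting (1/3)·(1/a)^2 = 1/108 gives (1/a)^2 = 1/36, so 1/a = 1/6 and a = 6.

a = 6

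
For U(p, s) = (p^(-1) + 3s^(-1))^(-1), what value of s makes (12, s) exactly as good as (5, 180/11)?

U depends on (p, s) only through S = p^(-1) + 3s^(-1), so equal utility means equal S. At (5, 180/11): S = 23/60.
With p = 12: 12^(-1) = 1/12, so 3s^(-1) = 23/60 − 1/12 = 0.3, i.e. s^(-1) = 0.1.
Hence s = 1/0.1 = 10.
Check: U(12, 10) = 2.6087.

s = 10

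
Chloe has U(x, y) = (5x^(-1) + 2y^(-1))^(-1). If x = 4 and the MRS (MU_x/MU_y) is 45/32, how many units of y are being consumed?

For CES with ρ = -1, MRS = (5/2)·(y/x)^2.
Setting (5/2)·(y/4)^2 = 45/32 gives (y/4)^2 = 9/16, so y/4 = 0.75 and y = 3.

y = 3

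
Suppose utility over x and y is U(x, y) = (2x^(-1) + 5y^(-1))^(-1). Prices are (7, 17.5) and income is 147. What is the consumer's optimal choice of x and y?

x* = 6, y* = 6

For CES with ρ = -1, MRS = (2/5)·(y/x)^2.
Tangency: set MRS = p_x/p_y = 7/17.5 = 0.4.
So (y/x)^2 = 1; taking the square root, y/x = 1, i.e. y = x.
Substitute into the budget 7·x + 17.5·y = 147: 24.5·x = 147, so x* = 6 and y* = 6.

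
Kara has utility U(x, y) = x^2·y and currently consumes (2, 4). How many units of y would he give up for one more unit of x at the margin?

MRS = 4

MU_x = 2·x·y and MU_y = x^2.
MRS = MU_x/MU_y = (2/1)·y/x.
At (2, 4): MRS = 4.
The indifference curve has slope −4 at this bundle.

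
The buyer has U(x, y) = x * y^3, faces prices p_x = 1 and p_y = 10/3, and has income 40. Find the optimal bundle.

MU_x = y^3 and MU_y = 3·x·y^2.
MRS = MU_x/MU_y = (1/3)·y/x.
Tangency: set MRS = p_x/p_y = 1/(10/3) = 0.3.
So (1/3)·y/x = 0.3, i.e. y = 0.9·x.
Substitute into the budget 1·x + (10/3)·y = 40: 4·x = 40, so x* = 10.
Then y* = 0.9·10 = 9.

x* = 10, y* = 9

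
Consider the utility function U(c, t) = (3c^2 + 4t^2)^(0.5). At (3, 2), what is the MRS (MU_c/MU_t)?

For CES with ρ = 2, MRS = (3/4)·(t/c)^(-1).
At (3, 2): MRS = 1.125.
So at (3, 2) the consumer would give up 1.125 units of t for one more unit of c.

MRS = 1.125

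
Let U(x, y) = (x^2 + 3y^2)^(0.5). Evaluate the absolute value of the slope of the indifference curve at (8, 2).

For CES with ρ = 2, MRS = (1/3)·(y/x)^(-1).
At (8, 2): MRS = 4/3.
So at (8, 2) the consumer would give up 4/3 units of y for one more unit of x.

MRS = 4/3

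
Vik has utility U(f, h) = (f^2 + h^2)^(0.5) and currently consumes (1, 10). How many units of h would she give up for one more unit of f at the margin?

For CES with ρ = 2, MRS = (h/f)^(-1).
At (1, 10): MRS = 0.1.
So at (1, 10) the consumer would give up 0.1 units of h for one more unit of f.

MRS = 0.1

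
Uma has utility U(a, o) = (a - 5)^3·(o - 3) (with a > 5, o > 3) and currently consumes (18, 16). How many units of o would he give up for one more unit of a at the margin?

MU_a = 3·(a−5)^2·(o−3), MU_o = (a−5)^3.
MRS = (3/1)·(o−3)/(a−5).
At (18, 16): MRS = 3.
That is, one extra unit of a is worth 3 units of o at the margin.

MRS = 3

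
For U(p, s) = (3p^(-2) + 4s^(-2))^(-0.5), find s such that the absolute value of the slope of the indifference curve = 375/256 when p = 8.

s = 10

For CES with ρ = -2, MRS = (3/4)·(s/p)^3.
Setting (3/4)·(s/8)^3 = 375/256 gives (s/8)^3 = 125/64, so s/8 = 1.25 and s = 10.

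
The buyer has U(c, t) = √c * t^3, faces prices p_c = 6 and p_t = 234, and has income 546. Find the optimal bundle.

MU_c = 0.5·c^(-0.5)·t^3 and MU_t = 3·√c·t^2.
MRS = MU_c/MU_t = (1/6)·t/c.
Tangency: set MRS = p_c/p_t = 6/234 = 1/39.
So (1/6)·t/c = 1/39, i.e. t = (2/13)·c.
Substitute into the budget 6·c + 234·t = 546: 42·c = 546, so c* = 13.
Then t* = (2/13)·13 = 2.

c* = 13, t* = 2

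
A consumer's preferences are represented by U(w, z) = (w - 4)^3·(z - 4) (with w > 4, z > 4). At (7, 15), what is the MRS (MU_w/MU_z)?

MRS = 11

MU_w = 3·(w−4)^2·(z−4), MU_z = (w−4)^3.
MRS = (3/1)·(z−4)/(w−4).
At (7, 15): MRS = 11.
The indifference curve has slope −11 at this bundle.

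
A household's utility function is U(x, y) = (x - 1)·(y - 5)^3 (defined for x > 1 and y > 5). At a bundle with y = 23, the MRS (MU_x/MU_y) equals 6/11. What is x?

MU_x = (y−5)^3, MU_y = 3·(x−1)·(y−5)^2.
MRS = (1/3)·(y−5)/(x−1).
Substitute y = 23: MRS = 6/(x − 1). Setting this equal to 6/11 gives x − 1 = 6/(6/11) = 11, so x = 12.

x = 12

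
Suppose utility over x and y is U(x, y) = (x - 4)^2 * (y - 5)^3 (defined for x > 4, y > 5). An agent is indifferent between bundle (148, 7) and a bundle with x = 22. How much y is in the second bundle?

y = 13

U(148, 7) = 165888.
Set U(22, y) = 165888 and solve.
With x = 22: (22 − 4)^2 = 324, so (y − 5)^3 = 165888/324 = 512.
Taking the cube root (with y > 5): y − 5 = 8, so y = 13.
Check: U(22, 13) = 165888.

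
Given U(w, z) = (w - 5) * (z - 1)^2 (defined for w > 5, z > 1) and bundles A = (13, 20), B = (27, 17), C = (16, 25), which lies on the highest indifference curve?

Evaluate utility at each bundle:
U(A) = 2888.
U(B) = 5632.
U(C) = 6336.
Highest utility is C, so C ≻ B ≻ A.

Bundle C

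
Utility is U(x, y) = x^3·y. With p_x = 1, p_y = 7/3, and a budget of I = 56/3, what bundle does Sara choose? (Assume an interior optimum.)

x* = 14, y* = 2

MU_x = 3·x^2·y and MU_y = x^3.
MRS = MU_x/MU_y = (3/1)·y/x.
Tangency: set MRS = p_x/p_y = 1/(7/3) = 3/7.
So (3/1)·y/x = 3/7, i.e. y = (1/7)·x.
Substitute into the budget 1·x + (7/3)·y = 56/3: (4/3)·x = 56/3, so x* = 14.
Then y* = (1/7)·14 = 2.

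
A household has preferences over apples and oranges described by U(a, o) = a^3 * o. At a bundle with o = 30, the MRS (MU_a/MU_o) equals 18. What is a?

MU_a = 3·a^2·o and MU_o = a^3.
MRS = MU_a/MU_o = (3/1)·o/a.
Substitute o = 30: MRS = 90/a. Setting 90/a = 18 gives a = 90/18 = 5.

a = 5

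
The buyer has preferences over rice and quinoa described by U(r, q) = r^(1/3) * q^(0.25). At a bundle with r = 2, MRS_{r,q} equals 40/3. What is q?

q = 20

MU_r = 1/3·r^(-2/3)·q^(0.25) and MU_q = 0.25·r^(1/3)·q^(-0.75).
MRS = MU_r/MU_q = (4/3)·q/r.
Substitute r = 2: MRS = q/1.5. Setting q/1.5 = 40/3 gives q = (40/3)·1.5 = 20.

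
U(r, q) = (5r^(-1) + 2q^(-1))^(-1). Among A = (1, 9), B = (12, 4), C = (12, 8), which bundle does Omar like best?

Evaluate utility at each bundle:
U(A) = 0.191.
U(B) = 1.091.
U(C) = 1.500.
Highest utility is C, so C ≻ B ≻ A.

Bundle C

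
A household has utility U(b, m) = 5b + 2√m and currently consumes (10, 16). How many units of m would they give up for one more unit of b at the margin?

MU_b = 5, MU_m = 2/(2√m).
MRS = 5 ÷ (2/(2√m)).
At (10, 16): MRS = 20.
So at (10, 16) the consumer would give up 20 units of m for one more unit of b.

MRS = 20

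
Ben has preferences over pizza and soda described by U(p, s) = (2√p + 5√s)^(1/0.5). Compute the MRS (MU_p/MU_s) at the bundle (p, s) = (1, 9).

MRS = 1.2

For CES with ρ = 0.5, MRS = (2/5)·√(s/p).
At (1, 9): MRS = 1.2.
That is, one extra unit of p is worth 1.2 units of s at the margin.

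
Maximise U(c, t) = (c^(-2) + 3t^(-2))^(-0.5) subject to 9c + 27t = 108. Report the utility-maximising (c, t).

For CES with ρ = -2, MRS = (1/3)·(t/c)^3.
Tangency: set MRS = p_c/p_t = 9/27 = 1/3.
So (t/c)^3 = 1; taking the cube root, t/c = 1, i.e. t = c.
Substitute into the budget 9·c + 27·t = 108: 36·c = 108, so c* = 3 and t* = 3.

c* = 3, t* = 3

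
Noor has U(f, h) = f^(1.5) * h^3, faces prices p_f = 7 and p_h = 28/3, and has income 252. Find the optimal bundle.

MU_f = 1.5·√f·h^3 and MU_h = 3·f^(1.5)·h^2.
MRS = MU_f/MU_h = (0.5)·h/f.
Tangency: set MRS = p_f/p_h = 7/(28/3) = 0.75.
So (0.5)·h/f = 0.75, i.e. h = 1.5·f.
Substitute into the budget 7·f + (28/3)·h = 252: 21·f = 252, so f* = 12.
Then h* = 1.5·12 = 18.

f* = 12, h* = 18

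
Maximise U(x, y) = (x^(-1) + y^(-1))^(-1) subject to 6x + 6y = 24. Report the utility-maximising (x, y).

For CES with ρ = -1, MRS = (y/x)^2.
Tangency: set MRS = p_x/p_y = 6/6 = 1.
So (y/x)^2 = 1; taking the square root, y/x = 1, i.e. y = x.
Substitute into the budget 6·x + 6·y = 24: 12·x = 24, so x* = 2 and y* = 2.

x* = 2, y* = 2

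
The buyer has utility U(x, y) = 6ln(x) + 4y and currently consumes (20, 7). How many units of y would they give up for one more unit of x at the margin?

MU_x = 6/x, MU_y = 4.
MRS = 6/x ÷ 4.
At (20, 7): MRS = 3/40.
So at (20, 7) the consumer would give up 3/40 units of y for one more unit of x.

MRS = 3/40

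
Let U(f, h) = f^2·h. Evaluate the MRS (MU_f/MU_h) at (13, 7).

MU_f = 2·f·h and MU_h = f^2.
MRS = MU_f/MU_h = (2/1)·h/f.
At (13, 7): MRS = 14/13.
That is, one extra unit of f is worth 14/13 units of h at the margin.

MRS = 14/13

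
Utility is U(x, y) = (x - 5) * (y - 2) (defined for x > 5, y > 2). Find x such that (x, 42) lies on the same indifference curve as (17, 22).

x = 11

U(17, 22) = 240.
Set U(x, 42) = 240 and solve.
With y = 42: (42 − 2) = 40, so (x − 5) = 240/40 = 6.
So x = 5 + 6 = 11.
Check: U(11, 42) = 240.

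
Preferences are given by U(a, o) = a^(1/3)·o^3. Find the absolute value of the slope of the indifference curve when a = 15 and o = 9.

MRS = 1/15

MU_a = 1/3·a^(-2/3)·o^3 and MU_o = 3·a^(1/3)·o^2.
MRS = MU_a/MU_o = (1/9)·o/a.
At (15, 9): MRS = 1/15.
That is, one extra unit of a is worth 1/15 units of o at the margin.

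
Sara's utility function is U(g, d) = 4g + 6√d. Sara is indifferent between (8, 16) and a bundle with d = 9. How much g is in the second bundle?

g = 9.5

U(8, 16) = 56.
Set U(g, 9) = 56 and solve.
With d = 9: √9 = 3, so 4g = 56 − 6·3 = 38 and g = 9.5.
Check: U(9.5, 9) = 56.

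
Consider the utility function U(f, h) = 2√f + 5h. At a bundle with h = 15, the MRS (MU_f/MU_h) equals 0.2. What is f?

f = 1

MU_f = 2/(2√f), MU_h = 5.
MRS = 2/(2√f) ÷ 5.
MRS depends only on f: 0.2/√f = 0.2 ⇒ √f = 0.2/0.2 = 1 ⇒ f = 1.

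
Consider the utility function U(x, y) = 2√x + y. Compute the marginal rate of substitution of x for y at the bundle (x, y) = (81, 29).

MRS = 1/9

MU_x = 2/(2√x), MU_y = 1.
MRS = 2/(2√x) ÷ 1.
At (81, 29): MRS = 1/9.
So at (81, 29) the consumer would give up 1/9 units of y for one more unit of x.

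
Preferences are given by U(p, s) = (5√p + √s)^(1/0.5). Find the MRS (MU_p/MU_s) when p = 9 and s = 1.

For CES with ρ = 0.5, MRS = (5/1)·√(s/p).
At (9, 1): MRS = 5/3.
That is, one extra unit of p is worth 5/3 units of s at the margin.

MRS = 5/3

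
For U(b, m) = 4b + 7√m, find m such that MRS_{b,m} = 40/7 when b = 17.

MU_b = 4, MU_m = 7/(2√m).
MRS = 4 ÷ (7/(2√m)).
MRS depends only on m: (8/7)·√m = 40/7 ⇒ √m = (40/7)/(8/7) = 5 ⇒ m = 25.

m = 25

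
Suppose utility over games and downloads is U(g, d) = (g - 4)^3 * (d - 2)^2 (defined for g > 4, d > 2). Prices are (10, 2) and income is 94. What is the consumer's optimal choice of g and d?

g* = 7, d* = 12

MU_g = 3·(g−4)^2·(d−2)^2, MU_d = 2·(g−4)^3·(d−2).
MRS = (3/2)·(d−2)/(g−4).
Tangency: set MRS = p_g/p_d = 10/2 = 5.
So (3/2)·(d − 2)/(g − 4) = 5, i.e. (d − 2) = (10/3)·(g − 4).
Rewrite the budget in excess-of-subsistence terms: 10·(g − 4) + 2·(d − 2) = 94 − 10·4 − 2·2 = 50.
Substituting, (50/3)·(g − 4) = 50, so g − 4 = 3 and g* = 7.
Then d − 2 = (10/3)·3 = 10, so d* = 12.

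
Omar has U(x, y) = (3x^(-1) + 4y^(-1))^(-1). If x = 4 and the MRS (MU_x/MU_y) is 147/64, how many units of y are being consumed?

y = 7

For CES with ρ = -1, MRS = (3/4)·(y/x)^2.
Setting (3/4)·(y/4)^2 = 147/64 gives (y/4)^2 = 49/16, so y/4 = 1.75 and y = 7.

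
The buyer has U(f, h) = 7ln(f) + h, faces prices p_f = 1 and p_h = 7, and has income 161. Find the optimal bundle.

MU_f = 7/f, MU_h = 1.
MRS = 7/f ÷ 1.
Tangency: set MRS = p_f/p_h = 1/7.
MRS depends only on f: 7/f = 1/7 ⇒ f* = 7/(1/7) = 49.
From the budget, 7·h = 161 − 1·49 = 112, so h* = 16.

f* = 49, h* = 16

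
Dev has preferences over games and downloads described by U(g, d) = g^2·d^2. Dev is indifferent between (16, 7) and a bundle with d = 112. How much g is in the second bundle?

g = 1

U(16, 7) = 12544.
Set U(g, 112) = 12544 and solve.
With d = 112: 112^2 = 12544, so g^2 = 12544/12544 = 1; taking the square root, g = 1.
Check: U(1, 112) = 12544.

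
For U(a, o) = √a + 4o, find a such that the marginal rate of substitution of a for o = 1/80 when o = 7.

MU_a = 1/(2√a), MU_o = 4.
MRS = 1/(2√a) ÷ 4.
MRS depends only on a: 0.125/√a = 1/80 ⇒ √a = 0.125/(1/80) = 10 ⇒ a = 100.

a = 100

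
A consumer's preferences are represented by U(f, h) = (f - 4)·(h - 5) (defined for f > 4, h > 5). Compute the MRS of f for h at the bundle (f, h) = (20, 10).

MRS = 5/16

MU_f = (h−5), MU_h = (f−4).
MRS = (h−5)/(f−4).
At (20, 10): MRS = 5/16.
The indifference curve has slope −5/16 at this bundle.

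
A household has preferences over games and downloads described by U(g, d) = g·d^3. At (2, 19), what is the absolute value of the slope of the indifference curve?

MU_g = d^3 and MU_d = 3·g·d^2.
MRS = MU_g/MU_d = (1/3)·d/g.
At (2, 19): MRS = 19/6.
The indifference curve has slope −19/6 at this bundle.

MRS = 19/6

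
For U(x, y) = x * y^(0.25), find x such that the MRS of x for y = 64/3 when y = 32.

x = 6

MU_x = y^(0.25) and MU_y = 0.25·x·y^(-0.75).
MRS = MU_x/MU_y = (4)·y/x.
Substitute y = 32: MRS = 128/x. Setting 128/x = 64/3 gives x = 128/(64/3) = 6.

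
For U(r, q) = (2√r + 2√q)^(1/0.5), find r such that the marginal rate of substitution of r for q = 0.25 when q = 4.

For CES with ρ = 0.5, MRS = √(q/r).
Setting √(4/r) = 0.25 gives 4/r = 1/16 and r = 64.

r = 64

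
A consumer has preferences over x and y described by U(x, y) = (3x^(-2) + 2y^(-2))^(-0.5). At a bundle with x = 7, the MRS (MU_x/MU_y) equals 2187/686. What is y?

For CES with ρ = -2, MRS = (3/2)·(y/x)^3.
Setting (3/2)·(y/7)^3 = 2187/686 gives (y/7)^3 = 729/343, so y/7 = 9/7 and y = 9.

y = 9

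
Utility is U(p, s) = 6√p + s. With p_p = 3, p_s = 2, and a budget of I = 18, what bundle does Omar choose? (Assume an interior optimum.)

p* = 4, s* = 3

MU_p = 6/(2√p), MU_s = 1.
MRS = 6/(2√p) ÷ 1.
Tangency: set MRS = p_p/p_s = 3/2 = 1.5.
MRS depends only on p: 3/√p = 1.5 ⇒ √p = 3/1.5 = 2 ⇒ p* = 4.
From the budget, 2·s = 18 − 3·4 = 6, so s* = 3.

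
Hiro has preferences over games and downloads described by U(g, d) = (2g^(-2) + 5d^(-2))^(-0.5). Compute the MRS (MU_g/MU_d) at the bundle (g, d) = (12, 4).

MRS = 2/135

For CES with ρ = -2, MRS = (2/5)·(d/g)^3.
At (12, 4): MRS = 2/135.
The indifference curve has slope −2/135 at this bundle.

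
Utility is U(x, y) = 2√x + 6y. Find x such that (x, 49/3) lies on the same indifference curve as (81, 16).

U(81, 16) = 114.
Set U(x, 49/3) = 114 and solve.
With y = 49/3: 2√x = 114 − 6·49/3 = 16, so √x = 8 and x = 64.
Check: U(64, 49/3) = 114.

x = 64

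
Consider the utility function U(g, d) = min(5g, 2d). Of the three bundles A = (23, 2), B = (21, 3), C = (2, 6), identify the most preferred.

Evaluate utility at each bundle:
U(A) = 4.
U(B) = 6.
U(C) = 10.
Highest utility is C, so C ≻ B ≻ A.

Bundle C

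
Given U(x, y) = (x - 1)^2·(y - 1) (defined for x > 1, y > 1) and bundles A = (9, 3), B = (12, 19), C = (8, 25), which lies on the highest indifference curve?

Bundle B

Evaluate utility at each bundle:
U(A) = 128.
U(B) = 2178.
U(C) = 1176.
Highest utility is B, so B ≻ C ≻ A.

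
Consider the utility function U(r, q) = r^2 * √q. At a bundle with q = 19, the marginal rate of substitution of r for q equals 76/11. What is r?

r = 11

MU_r = 2·r·√q and MU_q = 0.5·r^2·q^(-0.5).
MRS = MU_r/MU_q = (4)·q/r.
Substitute q = 19: MRS = 76/r. Setting 76/r = 76/11 gives r = 76/(76/11) = 11.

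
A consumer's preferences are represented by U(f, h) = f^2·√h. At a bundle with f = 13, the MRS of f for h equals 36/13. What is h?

MU_f = 2·f·√h and MU_h = 0.5·f^2·h^(-0.5).
MRS = MU_f/MU_h = (4)·h/f.
Substitute f = 13: MRS = h/3.25. Setting h/3.25 = 36/13 gives h = (36/13)·3.25 = 9.

h = 9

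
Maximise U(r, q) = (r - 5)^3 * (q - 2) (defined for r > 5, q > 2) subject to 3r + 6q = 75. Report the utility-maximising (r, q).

MU_r = 3·(r−5)^2·(q−2), MU_q = (r−5)^3.
MRS = (3/1)·(q−2)/(r−5).
Tangency: set MRS = p_r/p_q = 3/6 = 0.5.
So (3/1)·(q − 2)/(r − 5) = 0.5, i.e. (q − 2) = (1/6)·(r − 5).
Rewrite the budget in excess-of-subsistence terms: 3·(r − 5) + 6·(q − 2) = 75 − 3·5 − 6·2 = 48.
Substituting, 4·(r − 5) = 48, so r − 5 = 12 and r* = 17.
Then q − 2 = (1/6)·12 = 2, so q* = 4.

r* = 17, q* = 4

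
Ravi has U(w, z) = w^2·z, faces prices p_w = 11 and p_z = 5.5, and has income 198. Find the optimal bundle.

MU_w = 2·w·z and MU_z = w^2.
MRS = MU_w/MU_z = (2/1)·z/w.
Tangency: set MRS = p_w/p_z = 11/5.5 = 2.
So (2/1)·z/w = 2, i.e. z = w.
Substitute into the budget 11·w + 5.5·z = 198: 16.5·w = 198, so w* = 12.
Then z* = 12.

w* = 12, z* = 12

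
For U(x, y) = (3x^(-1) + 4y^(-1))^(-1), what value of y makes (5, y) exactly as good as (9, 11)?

U depends on (x, y) only through S = 3x^(-1) + 4y^(-1), so equal utility means equal S. At (9, 11): S = 23/33.
With x = 5: 3·5^(-1) = 0.6, so 4y^(-1) = 23/33 − 0.6 = 16/165, i.e. y^(-1) = 4/165.
Hence y = 1/(4/165) = 41.25.
Check: U(5, 41.25) = 1.4348.

y = 41.25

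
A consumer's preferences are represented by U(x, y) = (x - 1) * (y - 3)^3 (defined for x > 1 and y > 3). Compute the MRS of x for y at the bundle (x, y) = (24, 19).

MU_x = (y−3)^3, MU_y = 3·(x−1)·(y−3)^2.
MRS = (1/3)·(y−3)/(x−1).
At (24, 19): MRS = 16/69.
That is, one extra unit of x is worth 16/69 units of y at the margin.

MRS = 16/69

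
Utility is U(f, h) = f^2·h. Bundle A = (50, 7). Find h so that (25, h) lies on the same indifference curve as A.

h = 28

U(50, 7) = 17500.
Set U(25, h) = 17500 and solve.
With f = 25: 25^2 = 625, so h = 17500/625 = 28.
Check: U(25, 28) = 17500.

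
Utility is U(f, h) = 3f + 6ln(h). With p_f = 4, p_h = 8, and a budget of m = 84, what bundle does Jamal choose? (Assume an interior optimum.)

f* = 19, h* = 1

MU_f = 3, MU_h = 6/h.
MRS = 3 ÷ (6/h).
Tangency: set MRS = p_f/p_h = 4/8 = 0.5.
MRS depends only on h: 0.5·h = 0.5 ⇒ h* = 0.5/0.5 = 1.
From the budget, 4·f = 84 − 8·1 = 76, so f* = 19.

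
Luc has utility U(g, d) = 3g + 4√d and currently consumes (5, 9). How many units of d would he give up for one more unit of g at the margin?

MRS = 4.5

MU_g = 3, MU_d = 4/(2√d).
MRS = 3 ÷ (4/(2√d)).
At (5, 9): MRS = 4.5.
So at (5, 9) the consumer would give up 4.5 units of d for one more unit of g.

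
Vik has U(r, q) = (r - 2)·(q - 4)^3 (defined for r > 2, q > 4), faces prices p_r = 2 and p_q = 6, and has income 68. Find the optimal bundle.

MU_r = (q−4)^3, MU_q = 3·(r−2)·(q−4)^2.
MRS = (1/3)·(q−4)/(r−2).
Tangency: set MRS = p_r/p_q = 2/6 = 1/3.
So (1/3)·(q − 4)/(r − 2) = 1/3, i.e. (q − 4) = (r − 2).
Rewrite the budget in excess-of-subsistence terms: 2·(r − 2) + 6·(q − 4) = 68 − 2·2 − 6·4 = 40.
Substituting, 8·(r − 2) = 40, so r − 2 = 5 and r* = 7.
Then q − 4 = 5, so q* = 9.

r* = 7, q* = 9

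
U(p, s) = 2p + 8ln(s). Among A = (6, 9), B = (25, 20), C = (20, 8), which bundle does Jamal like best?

Evaluate utility at each bundle:
U(A) = 29.578.
U(B) = 73.966.
U(C) = 56.636.
Highest utility is B, so B ≻ C ≻ A.

Bundle B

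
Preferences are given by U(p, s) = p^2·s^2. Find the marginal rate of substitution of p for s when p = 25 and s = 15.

MRS = 0.6

MU_p = 2·p·s^2 and MU_s = 2·p^2·s.
MRS = MU_p/MU_s = s/p.
At (25, 15): MRS = 0.6.
The indifference curve has slope −0.6 at this bundle.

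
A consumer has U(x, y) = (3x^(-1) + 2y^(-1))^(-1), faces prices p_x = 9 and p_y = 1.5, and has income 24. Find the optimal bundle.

For CES with ρ = -1, MRS = (3/2)·(y/x)^2.
Tangency: set MRS = p_x/p_y = 9/1.5 = 6.
So (y/x)^2 = 4; taking the square root, y/x = 2, i.e. y = 2·x.
Substitute into the budget 9·x + 1.5·y = 24: 12·x = 24, so x* = 2 and y* = 2·2 = 4.

x* = 2, y* = 4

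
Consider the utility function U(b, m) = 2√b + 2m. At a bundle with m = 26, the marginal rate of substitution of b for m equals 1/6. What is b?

b = 9

MU_b = 2/(2√b), MU_m = 2.
MRS = 2/(2√b) ÷ 2.
MRS depends only on b: 0.5/√b = 1/6 ⇒ √b = 0.5/(1/6) = 3 ⇒ b = 9.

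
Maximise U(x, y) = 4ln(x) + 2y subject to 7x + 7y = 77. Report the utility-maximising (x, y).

x* = 2, y* = 9

MU_x = 4/x, MU_y = 2.
MRS = 4/x ÷ 2.
Tangency: set MRS = p_x/p_y = 7/7 = 1.
MRS depends only on x: 2/x = 1 ⇒ x* = 2/1 = 2.
From the budget, 7·y = 77 − 7·2 = 63, so y* = 9.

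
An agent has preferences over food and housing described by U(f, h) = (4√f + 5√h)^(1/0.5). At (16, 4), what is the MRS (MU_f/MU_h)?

MRS = 0.4

For CES with ρ = 0.5, MRS = (4/5)·√(h/f).
At (16, 4): MRS = 0.4.
The indifference curve has slope −0.4 at this bundle.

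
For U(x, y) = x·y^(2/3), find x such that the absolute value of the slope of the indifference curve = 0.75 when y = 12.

MU_x = y^(2/3) and MU_y = 2/3·x·y^(-1/3).
MRS = MU_x/MU_y = (1.5)·y/x.
Substitute y = 12: MRS = 18/x. Setting 18/x = 0.75 gives x = 18/0.75 = 24.

x = 24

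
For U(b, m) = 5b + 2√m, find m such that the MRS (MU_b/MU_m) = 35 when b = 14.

MU_b = 5, MU_m = 2/(2√m).
MRS = 5 ÷ (2/(2√m)).
MRS depends only on m: 5·√m = 35 ⇒ √m = 35/5 = 7 ⇒ m = 49.

m = 49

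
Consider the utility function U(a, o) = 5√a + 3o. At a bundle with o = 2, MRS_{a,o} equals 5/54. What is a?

MU_a = 5/(2√a), MU_o = 3.
MRS = 5/(2√a) ÷ 3.
MRS depends only on a: (5/6)/√a = 5/54 ⇒ √a = (5/6)/(5/54) = 9 ⇒ a = 81.

a = 81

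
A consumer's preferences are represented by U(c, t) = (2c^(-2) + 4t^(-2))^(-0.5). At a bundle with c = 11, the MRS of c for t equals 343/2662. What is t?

t = 7

For CES with ρ = -2, MRS = (2/4)·(t/c)^3.
Setting (2/4)·(t/11)^3 = 343/2662 gives (t/11)^3 = 343/1331, so t/11 = 7/11 and t = 7.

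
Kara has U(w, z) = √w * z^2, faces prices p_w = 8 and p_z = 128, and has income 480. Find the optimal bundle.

w* = 12, z* = 3

MU_w = 0.5·w^(-0.5)·z^2 and MU_z = 2·√w·z.
MRS = MU_w/MU_z = (0.25)·z/w.
Tangency: set MRS = p_w/p_z = 8/128 = 1/16.
So (0.25)·z/w = 1/16, i.e. z = 0.25·w.
Substitute into the budget 8·w + 128·z = 480: 40·w = 480, so w* = 12.
Then z* = 0.25·12 = 3.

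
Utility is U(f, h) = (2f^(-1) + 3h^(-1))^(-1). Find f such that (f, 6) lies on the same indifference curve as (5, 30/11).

U depends on (f, h) only through S = 2f^(-1) + 3h^(-1), so equal utility means equal S. At (5, 30/11): S = 1.5.
With h = 6: 3·6^(-1) = 0.5, so 2f^(-1) = 1.5 − 0.5 = 1, i.e. f^(-1) = 0.5.
Hence f = 1/0.5 = 2.
Check: U(2, 6) = 0.6667.

f = 2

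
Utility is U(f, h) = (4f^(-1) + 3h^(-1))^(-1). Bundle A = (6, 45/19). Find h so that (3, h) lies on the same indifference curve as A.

U depends on (f, h) only through S = 4f^(-1) + 3h^(-1), so equal utility means equal S. At (6, 45/19): S = 29/15.
With f = 3: 4·3^(-1) = 4/3, so 3h^(-1) = 29/15 − 4/3 = 0.6, i.e. h^(-1) = 0.2.
Hence h = 1/0.2 = 5.
Check: U(3, 5) = 0.5172.

h = 5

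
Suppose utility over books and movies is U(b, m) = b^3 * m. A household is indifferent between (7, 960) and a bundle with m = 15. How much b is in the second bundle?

U(7, 960) = 329280.
Set U(b, 15) = 329280 and solve.
With m = 15: b^3 = 329280/15 = 21952; taking the cube root, b = 28.
Check: U(28, 15) = 329280.

b = 28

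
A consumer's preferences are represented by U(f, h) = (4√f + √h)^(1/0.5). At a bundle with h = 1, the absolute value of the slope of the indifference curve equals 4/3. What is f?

f = 9

For CES with ρ = 0.5, MRS = (4/1)·√(h/f).
Setting (4/1)·√(1/f) = 4/3 gives √(1/f) = 1/3, so 1/f = 1/9 and f = 9.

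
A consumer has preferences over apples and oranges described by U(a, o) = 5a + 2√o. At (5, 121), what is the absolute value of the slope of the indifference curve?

MRS = 55

MU_a = 5, MU_o = 2/(2√o).
MRS = 5 ÷ (2/(2√o)).
At (5, 121): MRS = 55.
So at (5, 121) the consumer would give up 55 units of o for one more unit of a.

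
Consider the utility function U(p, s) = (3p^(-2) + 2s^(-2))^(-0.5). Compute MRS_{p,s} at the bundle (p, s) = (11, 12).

MRS = 2592/1331

For CES with ρ = -2, MRS = (3/2)·(s/p)^3.
At (11, 12): MRS = 2592/1331.
So at (11, 12) the consumer would give up 2592/1331 units of s for one more unit of p.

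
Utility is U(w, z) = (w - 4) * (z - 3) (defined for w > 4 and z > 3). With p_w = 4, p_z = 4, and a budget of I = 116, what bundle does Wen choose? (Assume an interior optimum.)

w* = 15, z* = 14

MU_w = (z−3), MU_z = (w−4).
MRS = (z−3)/(w−4).
Tangency: set MRS = p_w/p_z = 4/4 = 1.
So (z − 3)/(w − 4) = 1, i.e. (z − 3) = (w − 4).
Rewrite the budget in excess-of-subsistence terms: 4·(w − 4) + 4·(z − 3) = 116 − 4·4 − 4·3 = 88.
Substituting, 8·(w − 4) = 88, so w − 4 = 11 and w* = 15.
Then z − 3 = 11, so z* = 14.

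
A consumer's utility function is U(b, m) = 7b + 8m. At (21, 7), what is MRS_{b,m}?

MU_b = 7, MU_m = 8, so MRS = 7/8 = 0.875 at every bundle.
At (21, 7): MRS = 0.875.
The indifference curve has slope −0.875 at this bundle.

MRS = 0.875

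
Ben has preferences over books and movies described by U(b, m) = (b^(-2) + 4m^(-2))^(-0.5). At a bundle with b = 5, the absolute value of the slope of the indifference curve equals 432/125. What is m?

m = 12

For CES with ρ = -2, MRS = (1/4)·(m/b)^3.
Setting (1/4)·(m/5)^3 = 432/125 gives (m/5)^3 = 1728/125, so m/5 = 2.4 and m = 12.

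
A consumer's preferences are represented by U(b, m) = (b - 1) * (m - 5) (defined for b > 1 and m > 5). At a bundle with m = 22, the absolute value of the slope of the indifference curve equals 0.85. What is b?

MU_b = (m−5), MU_m = (b−1).
MRS = (m−5)/(b−1).
Substitute m = 22: MRS = 17/(b − 1). Setting this equal to 0.85 gives b − 1 = 17/0.85 = 20, so b = 21.

b = 21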